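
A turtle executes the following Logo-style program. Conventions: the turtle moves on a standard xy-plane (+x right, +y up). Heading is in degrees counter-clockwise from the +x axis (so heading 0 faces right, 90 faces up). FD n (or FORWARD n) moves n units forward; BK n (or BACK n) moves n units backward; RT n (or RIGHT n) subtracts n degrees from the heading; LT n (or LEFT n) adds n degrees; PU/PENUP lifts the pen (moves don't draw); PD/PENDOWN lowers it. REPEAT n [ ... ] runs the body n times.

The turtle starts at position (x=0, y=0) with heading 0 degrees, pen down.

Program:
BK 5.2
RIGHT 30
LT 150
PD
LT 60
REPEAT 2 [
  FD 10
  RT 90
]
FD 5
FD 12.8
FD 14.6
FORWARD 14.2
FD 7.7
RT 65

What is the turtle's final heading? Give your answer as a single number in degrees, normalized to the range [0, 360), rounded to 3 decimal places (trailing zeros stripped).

Executing turtle program step by step:
Start: pos=(0,0), heading=0, pen down
BK 5.2: (0,0) -> (-5.2,0) [heading=0, draw]
RT 30: heading 0 -> 330
LT 150: heading 330 -> 120
PD: pen down
LT 60: heading 120 -> 180
REPEAT 2 [
  -- iteration 1/2 --
  FD 10: (-5.2,0) -> (-15.2,0) [heading=180, draw]
  RT 90: heading 180 -> 90
  -- iteration 2/2 --
  FD 10: (-15.2,0) -> (-15.2,10) [heading=90, draw]
  RT 90: heading 90 -> 0
]
FD 5: (-15.2,10) -> (-10.2,10) [heading=0, draw]
FD 12.8: (-10.2,10) -> (2.6,10) [heading=0, draw]
FD 14.6: (2.6,10) -> (17.2,10) [heading=0, draw]
FD 14.2: (17.2,10) -> (31.4,10) [heading=0, draw]
FD 7.7: (31.4,10) -> (39.1,10) [heading=0, draw]
RT 65: heading 0 -> 295
Final: pos=(39.1,10), heading=295, 8 segment(s) drawn

Answer: 295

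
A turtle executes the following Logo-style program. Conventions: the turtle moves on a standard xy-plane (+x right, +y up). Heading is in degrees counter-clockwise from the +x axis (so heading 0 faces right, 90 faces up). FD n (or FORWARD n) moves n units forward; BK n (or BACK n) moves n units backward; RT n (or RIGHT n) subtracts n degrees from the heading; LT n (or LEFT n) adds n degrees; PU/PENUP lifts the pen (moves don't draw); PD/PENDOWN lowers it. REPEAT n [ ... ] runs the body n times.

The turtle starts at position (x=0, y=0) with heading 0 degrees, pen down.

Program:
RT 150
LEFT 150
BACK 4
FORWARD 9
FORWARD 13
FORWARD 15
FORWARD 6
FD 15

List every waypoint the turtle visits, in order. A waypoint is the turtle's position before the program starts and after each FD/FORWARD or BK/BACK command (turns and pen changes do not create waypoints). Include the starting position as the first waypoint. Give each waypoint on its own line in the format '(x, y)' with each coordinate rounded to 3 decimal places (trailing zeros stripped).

Executing turtle program step by step:
Start: pos=(0,0), heading=0, pen down
RT 150: heading 0 -> 210
LT 150: heading 210 -> 0
BK 4: (0,0) -> (-4,0) [heading=0, draw]
FD 9: (-4,0) -> (5,0) [heading=0, draw]
FD 13: (5,0) -> (18,0) [heading=0, draw]
FD 15: (18,0) -> (33,0) [heading=0, draw]
FD 6: (33,0) -> (39,0) [heading=0, draw]
FD 15: (39,0) -> (54,0) [heading=0, draw]
Final: pos=(54,0), heading=0, 6 segment(s) drawn
Waypoints (7 total):
(0, 0)
(-4, 0)
(5, 0)
(18, 0)
(33, 0)
(39, 0)
(54, 0)

Answer: (0, 0)
(-4, 0)
(5, 0)
(18, 0)
(33, 0)
(39, 0)
(54, 0)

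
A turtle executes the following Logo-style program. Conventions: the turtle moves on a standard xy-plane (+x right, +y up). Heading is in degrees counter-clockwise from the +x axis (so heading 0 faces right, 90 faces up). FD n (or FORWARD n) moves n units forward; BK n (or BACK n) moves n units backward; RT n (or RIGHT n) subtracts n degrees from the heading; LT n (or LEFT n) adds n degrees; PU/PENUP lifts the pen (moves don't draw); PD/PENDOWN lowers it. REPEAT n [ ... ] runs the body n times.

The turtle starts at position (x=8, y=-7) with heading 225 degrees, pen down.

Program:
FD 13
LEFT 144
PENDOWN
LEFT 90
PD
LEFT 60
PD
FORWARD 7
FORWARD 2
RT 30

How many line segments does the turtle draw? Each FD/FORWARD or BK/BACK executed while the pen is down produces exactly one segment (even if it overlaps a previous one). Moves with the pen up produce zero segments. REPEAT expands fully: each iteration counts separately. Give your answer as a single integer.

Executing turtle program step by step:
Start: pos=(8,-7), heading=225, pen down
FD 13: (8,-7) -> (-1.192,-16.192) [heading=225, draw]
LT 144: heading 225 -> 9
PD: pen down
LT 90: heading 9 -> 99
PD: pen down
LT 60: heading 99 -> 159
PD: pen down
FD 7: (-1.192,-16.192) -> (-7.727,-13.684) [heading=159, draw]
FD 2: (-7.727,-13.684) -> (-9.595,-12.967) [heading=159, draw]
RT 30: heading 159 -> 129
Final: pos=(-9.595,-12.967), heading=129, 3 segment(s) drawn
Segments drawn: 3

Answer: 3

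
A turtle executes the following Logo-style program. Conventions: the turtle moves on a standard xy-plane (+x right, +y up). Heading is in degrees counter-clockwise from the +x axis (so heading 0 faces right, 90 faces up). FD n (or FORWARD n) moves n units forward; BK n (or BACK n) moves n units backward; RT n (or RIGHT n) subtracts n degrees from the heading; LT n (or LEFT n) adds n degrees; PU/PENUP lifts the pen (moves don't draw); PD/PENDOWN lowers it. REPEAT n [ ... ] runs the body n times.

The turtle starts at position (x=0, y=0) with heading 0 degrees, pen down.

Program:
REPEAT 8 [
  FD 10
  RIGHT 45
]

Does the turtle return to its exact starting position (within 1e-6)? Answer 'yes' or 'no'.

Executing turtle program step by step:
Start: pos=(0,0), heading=0, pen down
REPEAT 8 [
  -- iteration 1/8 --
  FD 10: (0,0) -> (10,0) [heading=0, draw]
  RT 45: heading 0 -> 315
  -- iteration 2/8 --
  FD 10: (10,0) -> (17.071,-7.071) [heading=315, draw]
  RT 45: heading 315 -> 270
  -- iteration 3/8 --
  FD 10: (17.071,-7.071) -> (17.071,-17.071) [heading=270, draw]
  RT 45: heading 270 -> 225
  -- iteration 4/8 --
  FD 10: (17.071,-17.071) -> (10,-24.142) [heading=225, draw]
  RT 45: heading 225 -> 180
  -- iteration 5/8 --
  FD 10: (10,-24.142) -> (0,-24.142) [heading=180, draw]
  RT 45: heading 180 -> 135
  -- iteration 6/8 --
  FD 10: (0,-24.142) -> (-7.071,-17.071) [heading=135, draw]
  RT 45: heading 135 -> 90
  -- iteration 7/8 --
  FD 10: (-7.071,-17.071) -> (-7.071,-7.071) [heading=90, draw]
  RT 45: heading 90 -> 45
  -- iteration 8/8 --
  FD 10: (-7.071,-7.071) -> (0,0) [heading=45, draw]
  RT 45: heading 45 -> 0
]
Final: pos=(0,0), heading=0, 8 segment(s) drawn

Start position: (0, 0)
Final position: (0, 0)
Distance = 0; < 1e-6 -> CLOSED

Answer: yes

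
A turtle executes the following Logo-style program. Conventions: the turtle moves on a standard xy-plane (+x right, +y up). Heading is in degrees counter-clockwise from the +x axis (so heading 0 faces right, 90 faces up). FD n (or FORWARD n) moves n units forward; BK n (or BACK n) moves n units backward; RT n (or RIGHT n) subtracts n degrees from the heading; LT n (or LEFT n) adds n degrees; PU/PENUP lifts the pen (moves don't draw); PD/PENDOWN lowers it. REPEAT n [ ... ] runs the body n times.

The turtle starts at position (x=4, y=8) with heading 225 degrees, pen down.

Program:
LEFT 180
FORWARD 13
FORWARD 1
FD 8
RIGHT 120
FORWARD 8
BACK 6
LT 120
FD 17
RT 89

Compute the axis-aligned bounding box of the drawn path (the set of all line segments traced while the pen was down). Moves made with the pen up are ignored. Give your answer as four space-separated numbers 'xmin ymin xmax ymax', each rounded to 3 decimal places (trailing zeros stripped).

Answer: 4 8 32.095 33.645

Derivation:
Executing turtle program step by step:
Start: pos=(4,8), heading=225, pen down
LT 180: heading 225 -> 45
FD 13: (4,8) -> (13.192,17.192) [heading=45, draw]
FD 1: (13.192,17.192) -> (13.899,17.899) [heading=45, draw]
FD 8: (13.899,17.899) -> (19.556,23.556) [heading=45, draw]
RT 120: heading 45 -> 285
FD 8: (19.556,23.556) -> (21.627,15.829) [heading=285, draw]
BK 6: (21.627,15.829) -> (20.074,21.624) [heading=285, draw]
LT 120: heading 285 -> 45
FD 17: (20.074,21.624) -> (32.095,33.645) [heading=45, draw]
RT 89: heading 45 -> 316
Final: pos=(32.095,33.645), heading=316, 6 segment(s) drawn

Segment endpoints: x in {4, 13.192, 13.899, 19.556, 20.074, 21.627, 32.095}, y in {8, 15.829, 17.192, 17.899, 21.624, 23.556, 33.645}
xmin=4, ymin=8, xmax=32.095, ymax=33.645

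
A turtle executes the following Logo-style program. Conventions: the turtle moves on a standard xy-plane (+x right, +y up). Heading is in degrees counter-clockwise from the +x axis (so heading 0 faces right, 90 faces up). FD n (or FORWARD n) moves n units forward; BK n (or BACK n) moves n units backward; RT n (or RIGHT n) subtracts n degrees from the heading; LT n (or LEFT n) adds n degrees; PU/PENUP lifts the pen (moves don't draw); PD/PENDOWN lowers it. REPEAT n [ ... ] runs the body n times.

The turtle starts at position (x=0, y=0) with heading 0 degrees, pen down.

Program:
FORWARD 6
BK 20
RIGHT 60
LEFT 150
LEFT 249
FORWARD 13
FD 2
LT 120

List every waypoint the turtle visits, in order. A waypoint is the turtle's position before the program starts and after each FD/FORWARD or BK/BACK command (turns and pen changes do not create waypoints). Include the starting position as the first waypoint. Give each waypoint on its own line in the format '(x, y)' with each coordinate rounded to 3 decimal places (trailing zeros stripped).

Executing turtle program step by step:
Start: pos=(0,0), heading=0, pen down
FD 6: (0,0) -> (6,0) [heading=0, draw]
BK 20: (6,0) -> (-14,0) [heading=0, draw]
RT 60: heading 0 -> 300
LT 150: heading 300 -> 90
LT 249: heading 90 -> 339
FD 13: (-14,0) -> (-1.863,-4.659) [heading=339, draw]
FD 2: (-1.863,-4.659) -> (0.004,-5.376) [heading=339, draw]
LT 120: heading 339 -> 99
Final: pos=(0.004,-5.376), heading=99, 4 segment(s) drawn
Waypoints (5 total):
(0, 0)
(6, 0)
(-14, 0)
(-1.863, -4.659)
(0.004, -5.376)

Answer: (0, 0)
(6, 0)
(-14, 0)
(-1.863, -4.659)
(0.004, -5.376)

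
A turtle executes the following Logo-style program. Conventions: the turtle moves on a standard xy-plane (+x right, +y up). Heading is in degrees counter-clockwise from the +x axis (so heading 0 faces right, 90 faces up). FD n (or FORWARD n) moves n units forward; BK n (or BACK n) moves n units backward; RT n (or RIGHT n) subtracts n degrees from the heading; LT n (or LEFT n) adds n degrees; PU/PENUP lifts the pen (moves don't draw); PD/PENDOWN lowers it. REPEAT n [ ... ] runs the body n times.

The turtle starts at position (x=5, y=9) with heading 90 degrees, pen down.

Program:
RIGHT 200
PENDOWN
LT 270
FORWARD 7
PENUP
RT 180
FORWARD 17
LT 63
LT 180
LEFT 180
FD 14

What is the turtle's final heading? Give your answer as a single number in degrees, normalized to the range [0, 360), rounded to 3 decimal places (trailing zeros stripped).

Answer: 43

Derivation:
Executing turtle program step by step:
Start: pos=(5,9), heading=90, pen down
RT 200: heading 90 -> 250
PD: pen down
LT 270: heading 250 -> 160
FD 7: (5,9) -> (-1.578,11.394) [heading=160, draw]
PU: pen up
RT 180: heading 160 -> 340
FD 17: (-1.578,11.394) -> (14.397,5.58) [heading=340, move]
LT 63: heading 340 -> 43
LT 180: heading 43 -> 223
LT 180: heading 223 -> 43
FD 14: (14.397,5.58) -> (24.636,15.128) [heading=43, move]
Final: pos=(24.636,15.128), heading=43, 1 segment(s) drawn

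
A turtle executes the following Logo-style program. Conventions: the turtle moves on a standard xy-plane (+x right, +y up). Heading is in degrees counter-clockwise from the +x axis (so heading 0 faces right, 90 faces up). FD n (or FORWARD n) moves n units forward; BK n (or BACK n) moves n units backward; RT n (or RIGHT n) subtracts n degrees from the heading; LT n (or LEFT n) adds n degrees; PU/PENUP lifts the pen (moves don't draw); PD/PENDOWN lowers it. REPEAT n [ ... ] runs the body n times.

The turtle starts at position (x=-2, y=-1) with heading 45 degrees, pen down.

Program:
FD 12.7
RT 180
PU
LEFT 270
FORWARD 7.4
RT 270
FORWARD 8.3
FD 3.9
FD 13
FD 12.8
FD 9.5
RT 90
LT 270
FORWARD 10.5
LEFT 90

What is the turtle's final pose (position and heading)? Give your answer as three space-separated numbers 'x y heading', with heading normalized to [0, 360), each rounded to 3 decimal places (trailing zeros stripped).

Answer: -24.415 -12.95 135

Derivation:
Executing turtle program step by step:
Start: pos=(-2,-1), heading=45, pen down
FD 12.7: (-2,-1) -> (6.98,7.98) [heading=45, draw]
RT 180: heading 45 -> 225
PU: pen up
LT 270: heading 225 -> 135
FD 7.4: (6.98,7.98) -> (1.748,13.213) [heading=135, move]
RT 270: heading 135 -> 225
FD 8.3: (1.748,13.213) -> (-4.121,7.344) [heading=225, move]
FD 3.9: (-4.121,7.344) -> (-6.879,4.586) [heading=225, move]
FD 13: (-6.879,4.586) -> (-16.071,-4.606) [heading=225, move]
FD 12.8: (-16.071,-4.606) -> (-25.122,-13.657) [heading=225, move]
FD 9.5: (-25.122,-13.657) -> (-31.84,-20.375) [heading=225, move]
RT 90: heading 225 -> 135
LT 270: heading 135 -> 45
FD 10.5: (-31.84,-20.375) -> (-24.415,-12.95) [heading=45, move]
LT 90: heading 45 -> 135
Final: pos=(-24.415,-12.95), heading=135, 1 segment(s) drawn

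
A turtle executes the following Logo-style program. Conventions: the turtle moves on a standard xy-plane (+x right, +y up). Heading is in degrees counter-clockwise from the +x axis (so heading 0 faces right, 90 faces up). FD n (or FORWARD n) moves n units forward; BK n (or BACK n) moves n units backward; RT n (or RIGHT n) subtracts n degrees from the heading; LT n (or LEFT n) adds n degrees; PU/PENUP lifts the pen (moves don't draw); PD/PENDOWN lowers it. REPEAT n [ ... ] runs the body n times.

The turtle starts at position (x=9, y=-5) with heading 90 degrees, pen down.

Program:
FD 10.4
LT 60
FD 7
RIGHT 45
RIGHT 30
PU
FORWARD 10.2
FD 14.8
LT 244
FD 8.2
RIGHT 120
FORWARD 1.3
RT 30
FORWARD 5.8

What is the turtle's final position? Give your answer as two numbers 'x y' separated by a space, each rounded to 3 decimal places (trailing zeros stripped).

Answer: 8.674 28.352

Derivation:
Executing turtle program step by step:
Start: pos=(9,-5), heading=90, pen down
FD 10.4: (9,-5) -> (9,5.4) [heading=90, draw]
LT 60: heading 90 -> 150
FD 7: (9,5.4) -> (2.938,8.9) [heading=150, draw]
RT 45: heading 150 -> 105
RT 30: heading 105 -> 75
PU: pen up
FD 10.2: (2.938,8.9) -> (5.578,18.752) [heading=75, move]
FD 14.8: (5.578,18.752) -> (9.408,33.048) [heading=75, move]
LT 244: heading 75 -> 319
FD 8.2: (9.408,33.048) -> (15.597,27.668) [heading=319, move]
RT 120: heading 319 -> 199
FD 1.3: (15.597,27.668) -> (14.368,27.245) [heading=199, move]
RT 30: heading 199 -> 169
FD 5.8: (14.368,27.245) -> (8.674,28.352) [heading=169, move]
Final: pos=(8.674,28.352), heading=169, 2 segment(s) drawn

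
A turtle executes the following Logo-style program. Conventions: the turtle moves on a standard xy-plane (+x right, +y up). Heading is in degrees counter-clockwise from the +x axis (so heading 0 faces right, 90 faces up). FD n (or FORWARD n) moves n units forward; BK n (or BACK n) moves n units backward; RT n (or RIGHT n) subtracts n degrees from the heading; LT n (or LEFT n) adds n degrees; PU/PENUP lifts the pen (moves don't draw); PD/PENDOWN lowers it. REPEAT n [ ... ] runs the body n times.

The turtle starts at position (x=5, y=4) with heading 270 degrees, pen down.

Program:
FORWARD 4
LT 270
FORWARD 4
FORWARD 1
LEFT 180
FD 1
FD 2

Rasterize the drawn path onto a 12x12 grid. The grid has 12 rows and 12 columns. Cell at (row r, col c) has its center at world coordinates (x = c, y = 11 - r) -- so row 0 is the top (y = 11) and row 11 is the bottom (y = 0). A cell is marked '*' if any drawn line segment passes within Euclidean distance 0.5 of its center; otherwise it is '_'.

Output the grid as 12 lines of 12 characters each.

Segment 0: (5,4) -> (5,0)
Segment 1: (5,0) -> (1,0)
Segment 2: (1,0) -> (-0,0)
Segment 3: (-0,0) -> (1,0)
Segment 4: (1,0) -> (3,0)

Answer: ____________
____________
____________
____________
____________
____________
____________
_____*______
_____*______
_____*______
_____*______
******______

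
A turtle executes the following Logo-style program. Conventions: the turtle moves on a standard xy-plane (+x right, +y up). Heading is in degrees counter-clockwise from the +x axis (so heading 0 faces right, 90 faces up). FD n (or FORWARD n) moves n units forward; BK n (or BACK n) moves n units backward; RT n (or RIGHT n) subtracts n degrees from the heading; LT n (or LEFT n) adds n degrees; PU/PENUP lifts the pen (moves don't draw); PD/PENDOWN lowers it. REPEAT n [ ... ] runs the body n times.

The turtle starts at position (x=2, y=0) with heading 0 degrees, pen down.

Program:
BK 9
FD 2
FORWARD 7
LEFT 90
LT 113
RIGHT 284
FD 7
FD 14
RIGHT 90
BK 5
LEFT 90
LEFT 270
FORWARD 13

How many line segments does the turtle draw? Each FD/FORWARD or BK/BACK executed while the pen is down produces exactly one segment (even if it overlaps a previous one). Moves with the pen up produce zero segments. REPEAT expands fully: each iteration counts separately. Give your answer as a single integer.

Executing turtle program step by step:
Start: pos=(2,0), heading=0, pen down
BK 9: (2,0) -> (-7,0) [heading=0, draw]
FD 2: (-7,0) -> (-5,0) [heading=0, draw]
FD 7: (-5,0) -> (2,0) [heading=0, draw]
LT 90: heading 0 -> 90
LT 113: heading 90 -> 203
RT 284: heading 203 -> 279
FD 7: (2,0) -> (3.095,-6.914) [heading=279, draw]
FD 14: (3.095,-6.914) -> (5.285,-20.741) [heading=279, draw]
RT 90: heading 279 -> 189
BK 5: (5.285,-20.741) -> (10.224,-19.959) [heading=189, draw]
LT 90: heading 189 -> 279
LT 270: heading 279 -> 189
FD 13: (10.224,-19.959) -> (-2.616,-21.993) [heading=189, draw]
Final: pos=(-2.616,-21.993), heading=189, 7 segment(s) drawn
Segments drawn: 7

Answer: 7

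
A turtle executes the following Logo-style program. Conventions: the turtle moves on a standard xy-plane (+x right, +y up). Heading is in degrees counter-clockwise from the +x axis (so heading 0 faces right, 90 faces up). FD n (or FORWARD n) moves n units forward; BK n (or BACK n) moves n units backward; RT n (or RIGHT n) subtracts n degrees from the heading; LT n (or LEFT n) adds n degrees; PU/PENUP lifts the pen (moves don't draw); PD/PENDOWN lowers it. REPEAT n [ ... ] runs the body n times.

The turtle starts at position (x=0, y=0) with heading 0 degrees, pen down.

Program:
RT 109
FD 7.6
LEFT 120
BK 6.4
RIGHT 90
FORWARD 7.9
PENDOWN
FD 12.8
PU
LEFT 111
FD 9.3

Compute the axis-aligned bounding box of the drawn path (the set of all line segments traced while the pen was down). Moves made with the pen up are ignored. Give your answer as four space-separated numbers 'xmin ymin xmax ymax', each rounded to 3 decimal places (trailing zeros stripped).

Executing turtle program step by step:
Start: pos=(0,0), heading=0, pen down
RT 109: heading 0 -> 251
FD 7.6: (0,0) -> (-2.474,-7.186) [heading=251, draw]
LT 120: heading 251 -> 11
BK 6.4: (-2.474,-7.186) -> (-8.757,-8.407) [heading=11, draw]
RT 90: heading 11 -> 281
FD 7.9: (-8.757,-8.407) -> (-7.249,-16.162) [heading=281, draw]
PD: pen down
FD 12.8: (-7.249,-16.162) -> (-4.807,-28.727) [heading=281, draw]
PU: pen up
LT 111: heading 281 -> 32
FD 9.3: (-4.807,-28.727) -> (3.08,-23.799) [heading=32, move]
Final: pos=(3.08,-23.799), heading=32, 4 segment(s) drawn

Segment endpoints: x in {-8.757, -7.249, -4.807, -2.474, 0}, y in {-28.727, -16.162, -8.407, -7.186, 0}
xmin=-8.757, ymin=-28.727, xmax=0, ymax=0

Answer: -8.757 -28.727 0 0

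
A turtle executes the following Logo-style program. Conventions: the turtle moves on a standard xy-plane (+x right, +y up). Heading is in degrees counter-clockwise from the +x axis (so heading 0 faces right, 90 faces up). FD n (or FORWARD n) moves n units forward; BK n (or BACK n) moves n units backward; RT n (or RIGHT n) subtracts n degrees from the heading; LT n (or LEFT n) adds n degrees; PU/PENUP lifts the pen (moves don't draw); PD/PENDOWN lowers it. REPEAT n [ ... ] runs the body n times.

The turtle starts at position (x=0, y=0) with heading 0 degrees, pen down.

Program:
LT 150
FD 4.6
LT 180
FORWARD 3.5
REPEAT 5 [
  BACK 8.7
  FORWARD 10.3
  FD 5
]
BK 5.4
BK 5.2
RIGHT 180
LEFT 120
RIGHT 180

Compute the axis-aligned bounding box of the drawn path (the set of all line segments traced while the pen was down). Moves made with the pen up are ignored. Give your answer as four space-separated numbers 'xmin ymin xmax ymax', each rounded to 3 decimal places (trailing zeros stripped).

Executing turtle program step by step:
Start: pos=(0,0), heading=0, pen down
LT 150: heading 0 -> 150
FD 4.6: (0,0) -> (-3.984,2.3) [heading=150, draw]
LT 180: heading 150 -> 330
FD 3.5: (-3.984,2.3) -> (-0.953,0.55) [heading=330, draw]
REPEAT 5 [
  -- iteration 1/5 --
  BK 8.7: (-0.953,0.55) -> (-8.487,4.9) [heading=330, draw]
  FD 10.3: (-8.487,4.9) -> (0.433,-0.25) [heading=330, draw]
  FD 5: (0.433,-0.25) -> (4.763,-2.75) [heading=330, draw]
  -- iteration 2/5 --
  BK 8.7: (4.763,-2.75) -> (-2.771,1.6) [heading=330, draw]
  FD 10.3: (-2.771,1.6) -> (6.149,-3.55) [heading=330, draw]
  FD 5: (6.149,-3.55) -> (10.479,-6.05) [heading=330, draw]
  -- iteration 3/5 --
  BK 8.7: (10.479,-6.05) -> (2.944,-1.7) [heading=330, draw]
  FD 10.3: (2.944,-1.7) -> (11.865,-6.85) [heading=330, draw]
  FD 5: (11.865,-6.85) -> (16.195,-9.35) [heading=330, draw]
  -- iteration 4/5 --
  BK 8.7: (16.195,-9.35) -> (8.66,-5) [heading=330, draw]
  FD 10.3: (8.66,-5) -> (17.58,-10.15) [heading=330, draw]
  FD 5: (17.58,-10.15) -> (21.91,-12.65) [heading=330, draw]
  -- iteration 5/5 --
  BK 8.7: (21.91,-12.65) -> (14.376,-8.3) [heading=330, draw]
  FD 10.3: (14.376,-8.3) -> (23.296,-13.45) [heading=330, draw]
  FD 5: (23.296,-13.45) -> (27.626,-15.95) [heading=330, draw]
]
BK 5.4: (27.626,-15.95) -> (22.95,-13.25) [heading=330, draw]
BK 5.2: (22.95,-13.25) -> (18.446,-10.65) [heading=330, draw]
RT 180: heading 330 -> 150
LT 120: heading 150 -> 270
RT 180: heading 270 -> 90
Final: pos=(18.446,-10.65), heading=90, 19 segment(s) drawn

Segment endpoints: x in {-8.487, -3.984, -2.771, -0.953, 0, 0.433, 2.944, 4.763, 6.149, 8.66, 10.479, 11.865, 14.376, 16.195, 17.58, 18.446, 21.91, 22.95, 23.296, 27.626}, y in {-15.95, -13.45, -13.25, -12.65, -10.65, -10.15, -9.35, -8.3, -6.85, -6.05, -5, -3.55, -2.75, -1.7, -0.25, 0, 0.55, 1.6, 2.3, 4.9}
xmin=-8.487, ymin=-15.95, xmax=27.626, ymax=4.9

Answer: -8.487 -15.95 27.626 4.9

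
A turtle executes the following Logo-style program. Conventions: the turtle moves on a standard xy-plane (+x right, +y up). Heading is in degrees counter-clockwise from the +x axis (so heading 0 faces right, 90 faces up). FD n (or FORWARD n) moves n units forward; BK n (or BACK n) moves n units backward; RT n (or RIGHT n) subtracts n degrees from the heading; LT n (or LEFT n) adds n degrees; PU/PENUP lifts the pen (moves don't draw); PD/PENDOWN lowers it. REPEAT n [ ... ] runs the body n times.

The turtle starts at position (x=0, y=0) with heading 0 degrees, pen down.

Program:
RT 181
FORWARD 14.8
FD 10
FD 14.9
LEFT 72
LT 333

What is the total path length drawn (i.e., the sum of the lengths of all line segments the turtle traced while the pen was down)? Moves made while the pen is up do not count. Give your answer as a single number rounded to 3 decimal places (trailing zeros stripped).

Answer: 39.7

Derivation:
Executing turtle program step by step:
Start: pos=(0,0), heading=0, pen down
RT 181: heading 0 -> 179
FD 14.8: (0,0) -> (-14.798,0.258) [heading=179, draw]
FD 10: (-14.798,0.258) -> (-24.796,0.433) [heading=179, draw]
FD 14.9: (-24.796,0.433) -> (-39.694,0.693) [heading=179, draw]
LT 72: heading 179 -> 251
LT 333: heading 251 -> 224
Final: pos=(-39.694,0.693), heading=224, 3 segment(s) drawn

Segment lengths:
  seg 1: (0,0) -> (-14.798,0.258), length = 14.8
  seg 2: (-14.798,0.258) -> (-24.796,0.433), length = 10
  seg 3: (-24.796,0.433) -> (-39.694,0.693), length = 14.9
Total = 39.7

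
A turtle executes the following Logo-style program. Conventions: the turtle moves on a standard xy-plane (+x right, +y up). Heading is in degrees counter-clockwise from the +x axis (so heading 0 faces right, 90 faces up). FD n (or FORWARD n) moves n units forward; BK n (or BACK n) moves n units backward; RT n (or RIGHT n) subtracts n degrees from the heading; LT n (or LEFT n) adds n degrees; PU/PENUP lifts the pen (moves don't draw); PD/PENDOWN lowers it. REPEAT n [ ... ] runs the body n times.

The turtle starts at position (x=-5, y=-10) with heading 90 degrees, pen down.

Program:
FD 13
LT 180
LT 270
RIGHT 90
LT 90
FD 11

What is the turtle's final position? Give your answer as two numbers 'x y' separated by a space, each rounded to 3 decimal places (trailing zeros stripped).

Answer: -16 3

Derivation:
Executing turtle program step by step:
Start: pos=(-5,-10), heading=90, pen down
FD 13: (-5,-10) -> (-5,3) [heading=90, draw]
LT 180: heading 90 -> 270
LT 270: heading 270 -> 180
RT 90: heading 180 -> 90
LT 90: heading 90 -> 180
FD 11: (-5,3) -> (-16,3) [heading=180, draw]
Final: pos=(-16,3), heading=180, 2 segment(s) drawn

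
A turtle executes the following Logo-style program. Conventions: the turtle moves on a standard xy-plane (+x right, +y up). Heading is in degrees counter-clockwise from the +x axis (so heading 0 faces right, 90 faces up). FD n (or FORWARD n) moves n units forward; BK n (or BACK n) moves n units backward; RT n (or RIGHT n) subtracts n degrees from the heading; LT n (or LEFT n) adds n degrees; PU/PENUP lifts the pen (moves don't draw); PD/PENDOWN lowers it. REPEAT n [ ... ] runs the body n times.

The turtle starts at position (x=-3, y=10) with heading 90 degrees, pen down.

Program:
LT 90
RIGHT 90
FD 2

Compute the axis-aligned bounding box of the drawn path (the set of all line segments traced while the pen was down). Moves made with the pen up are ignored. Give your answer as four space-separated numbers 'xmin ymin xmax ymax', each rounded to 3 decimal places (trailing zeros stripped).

Answer: -3 10 -3 12

Derivation:
Executing turtle program step by step:
Start: pos=(-3,10), heading=90, pen down
LT 90: heading 90 -> 180
RT 90: heading 180 -> 90
FD 2: (-3,10) -> (-3,12) [heading=90, draw]
Final: pos=(-3,12), heading=90, 1 segment(s) drawn

Segment endpoints: x in {-3}, y in {10, 12}
xmin=-3, ymin=10, xmax=-3, ymax=12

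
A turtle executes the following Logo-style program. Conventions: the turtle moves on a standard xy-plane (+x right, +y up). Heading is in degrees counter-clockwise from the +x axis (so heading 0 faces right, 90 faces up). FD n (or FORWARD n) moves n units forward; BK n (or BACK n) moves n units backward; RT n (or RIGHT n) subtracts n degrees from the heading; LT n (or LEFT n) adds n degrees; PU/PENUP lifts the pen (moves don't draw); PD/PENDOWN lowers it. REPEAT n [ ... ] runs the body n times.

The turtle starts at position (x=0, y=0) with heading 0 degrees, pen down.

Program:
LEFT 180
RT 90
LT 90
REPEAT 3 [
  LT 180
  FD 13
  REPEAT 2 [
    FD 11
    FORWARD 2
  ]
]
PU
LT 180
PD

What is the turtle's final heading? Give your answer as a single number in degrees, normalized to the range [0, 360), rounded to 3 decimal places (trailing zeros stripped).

Executing turtle program step by step:
Start: pos=(0,0), heading=0, pen down
LT 180: heading 0 -> 180
RT 90: heading 180 -> 90
LT 90: heading 90 -> 180
REPEAT 3 [
  -- iteration 1/3 --
  LT 180: heading 180 -> 0
  FD 13: (0,0) -> (13,0) [heading=0, draw]
  REPEAT 2 [
    -- iteration 1/2 --
    FD 11: (13,0) -> (24,0) [heading=0, draw]
    FD 2: (24,0) -> (26,0) [heading=0, draw]
    -- iteration 2/2 --
    FD 11: (26,0) -> (37,0) [heading=0, draw]
    FD 2: (37,0) -> (39,0) [heading=0, draw]
  ]
  -- iteration 2/3 --
  LT 180: heading 0 -> 180
  FD 13: (39,0) -> (26,0) [heading=180, draw]
  REPEAT 2 [
    -- iteration 1/2 --
    FD 11: (26,0) -> (15,0) [heading=180, draw]
    FD 2: (15,0) -> (13,0) [heading=180, draw]
    -- iteration 2/2 --
    FD 11: (13,0) -> (2,0) [heading=180, draw]
    FD 2: (2,0) -> (0,0) [heading=180, draw]
  ]
  -- iteration 3/3 --
  LT 180: heading 180 -> 0
  FD 13: (0,0) -> (13,0) [heading=0, draw]
  REPEAT 2 [
    -- iteration 1/2 --
    FD 11: (13,0) -> (24,0) [heading=0, draw]
    FD 2: (24,0) -> (26,0) [heading=0, draw]
    -- iteration 2/2 --
    FD 11: (26,0) -> (37,0) [heading=0, draw]
    FD 2: (37,0) -> (39,0) [heading=0, draw]
  ]
]
PU: pen up
LT 180: heading 0 -> 180
PD: pen down
Final: pos=(39,0), heading=180, 15 segment(s) drawn

Answer: 180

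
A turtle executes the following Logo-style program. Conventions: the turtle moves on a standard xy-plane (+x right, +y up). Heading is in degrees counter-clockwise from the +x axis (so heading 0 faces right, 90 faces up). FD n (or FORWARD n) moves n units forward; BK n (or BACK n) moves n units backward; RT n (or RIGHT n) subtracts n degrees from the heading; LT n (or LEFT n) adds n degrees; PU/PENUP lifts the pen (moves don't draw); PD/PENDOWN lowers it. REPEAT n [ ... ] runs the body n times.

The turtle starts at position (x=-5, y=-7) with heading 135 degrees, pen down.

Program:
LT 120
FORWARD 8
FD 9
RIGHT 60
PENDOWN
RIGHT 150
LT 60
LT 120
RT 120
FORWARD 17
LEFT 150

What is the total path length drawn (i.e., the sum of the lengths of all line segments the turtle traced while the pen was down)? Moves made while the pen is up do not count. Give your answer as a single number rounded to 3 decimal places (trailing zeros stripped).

Answer: 34

Derivation:
Executing turtle program step by step:
Start: pos=(-5,-7), heading=135, pen down
LT 120: heading 135 -> 255
FD 8: (-5,-7) -> (-7.071,-14.727) [heading=255, draw]
FD 9: (-7.071,-14.727) -> (-9.4,-23.421) [heading=255, draw]
RT 60: heading 255 -> 195
PD: pen down
RT 150: heading 195 -> 45
LT 60: heading 45 -> 105
LT 120: heading 105 -> 225
RT 120: heading 225 -> 105
FD 17: (-9.4,-23.421) -> (-13.8,-7) [heading=105, draw]
LT 150: heading 105 -> 255
Final: pos=(-13.8,-7), heading=255, 3 segment(s) drawn

Segment lengths:
  seg 1: (-5,-7) -> (-7.071,-14.727), length = 8
  seg 2: (-7.071,-14.727) -> (-9.4,-23.421), length = 9
  seg 3: (-9.4,-23.421) -> (-13.8,-7), length = 17
Total = 34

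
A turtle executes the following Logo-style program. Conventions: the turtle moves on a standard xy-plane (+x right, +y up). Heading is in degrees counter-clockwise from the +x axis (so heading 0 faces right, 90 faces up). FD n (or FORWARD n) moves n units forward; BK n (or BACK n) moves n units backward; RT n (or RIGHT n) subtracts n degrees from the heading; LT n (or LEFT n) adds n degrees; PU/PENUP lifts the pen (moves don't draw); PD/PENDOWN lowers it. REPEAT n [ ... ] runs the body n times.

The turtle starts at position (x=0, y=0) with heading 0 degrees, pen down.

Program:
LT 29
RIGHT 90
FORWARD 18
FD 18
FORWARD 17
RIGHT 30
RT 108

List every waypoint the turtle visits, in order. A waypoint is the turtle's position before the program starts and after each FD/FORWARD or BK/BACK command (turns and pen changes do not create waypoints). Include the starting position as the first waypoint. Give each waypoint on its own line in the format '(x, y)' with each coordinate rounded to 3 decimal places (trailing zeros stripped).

Executing turtle program step by step:
Start: pos=(0,0), heading=0, pen down
LT 29: heading 0 -> 29
RT 90: heading 29 -> 299
FD 18: (0,0) -> (8.727,-15.743) [heading=299, draw]
FD 18: (8.727,-15.743) -> (17.453,-31.486) [heading=299, draw]
FD 17: (17.453,-31.486) -> (25.695,-46.355) [heading=299, draw]
RT 30: heading 299 -> 269
RT 108: heading 269 -> 161
Final: pos=(25.695,-46.355), heading=161, 3 segment(s) drawn
Waypoints (4 total):
(0, 0)
(8.727, -15.743)
(17.453, -31.486)
(25.695, -46.355)

Answer: (0, 0)
(8.727, -15.743)
(17.453, -31.486)
(25.695, -46.355)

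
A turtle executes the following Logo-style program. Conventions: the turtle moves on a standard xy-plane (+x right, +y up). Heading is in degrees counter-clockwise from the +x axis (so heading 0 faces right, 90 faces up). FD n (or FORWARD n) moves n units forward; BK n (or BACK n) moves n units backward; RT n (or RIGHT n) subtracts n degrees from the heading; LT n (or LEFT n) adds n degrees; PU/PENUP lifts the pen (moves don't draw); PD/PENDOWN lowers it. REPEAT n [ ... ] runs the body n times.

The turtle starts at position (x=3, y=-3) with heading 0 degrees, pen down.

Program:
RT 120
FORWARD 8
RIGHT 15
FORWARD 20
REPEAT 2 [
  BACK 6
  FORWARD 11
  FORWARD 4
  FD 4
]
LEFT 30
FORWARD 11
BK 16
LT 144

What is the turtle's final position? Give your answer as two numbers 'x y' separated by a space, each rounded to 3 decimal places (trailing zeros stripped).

Executing turtle program step by step:
Start: pos=(3,-3), heading=0, pen down
RT 120: heading 0 -> 240
FD 8: (3,-3) -> (-1,-9.928) [heading=240, draw]
RT 15: heading 240 -> 225
FD 20: (-1,-9.928) -> (-15.142,-24.07) [heading=225, draw]
REPEAT 2 [
  -- iteration 1/2 --
  BK 6: (-15.142,-24.07) -> (-10.899,-19.828) [heading=225, draw]
  FD 11: (-10.899,-19.828) -> (-18.678,-27.606) [heading=225, draw]
  FD 4: (-18.678,-27.606) -> (-21.506,-30.434) [heading=225, draw]
  FD 4: (-21.506,-30.434) -> (-24.335,-33.263) [heading=225, draw]
  -- iteration 2/2 --
  BK 6: (-24.335,-33.263) -> (-20.092,-29.02) [heading=225, draw]
  FD 11: (-20.092,-29.02) -> (-27.87,-36.798) [heading=225, draw]
  FD 4: (-27.87,-36.798) -> (-30.698,-39.627) [heading=225, draw]
  FD 4: (-30.698,-39.627) -> (-33.527,-42.455) [heading=225, draw]
]
LT 30: heading 225 -> 255
FD 11: (-33.527,-42.455) -> (-36.374,-53.08) [heading=255, draw]
BK 16: (-36.374,-53.08) -> (-32.233,-37.625) [heading=255, draw]
LT 144: heading 255 -> 39
Final: pos=(-32.233,-37.625), heading=39, 12 segment(s) drawn

Answer: -32.233 -37.625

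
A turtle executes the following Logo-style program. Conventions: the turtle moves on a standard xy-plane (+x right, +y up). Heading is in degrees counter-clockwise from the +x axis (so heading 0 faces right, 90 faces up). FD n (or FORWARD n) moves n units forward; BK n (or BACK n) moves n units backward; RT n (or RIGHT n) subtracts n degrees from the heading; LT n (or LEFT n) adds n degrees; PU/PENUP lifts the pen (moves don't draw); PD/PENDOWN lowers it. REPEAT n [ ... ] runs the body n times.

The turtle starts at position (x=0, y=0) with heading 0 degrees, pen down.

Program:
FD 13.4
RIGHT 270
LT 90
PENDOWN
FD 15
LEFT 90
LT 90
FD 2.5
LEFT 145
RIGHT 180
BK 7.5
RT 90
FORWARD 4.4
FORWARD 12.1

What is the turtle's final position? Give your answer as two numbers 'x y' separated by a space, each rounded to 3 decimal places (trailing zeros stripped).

Answer: -14.708 -9.214

Derivation:
Executing turtle program step by step:
Start: pos=(0,0), heading=0, pen down
FD 13.4: (0,0) -> (13.4,0) [heading=0, draw]
RT 270: heading 0 -> 90
LT 90: heading 90 -> 180
PD: pen down
FD 15: (13.4,0) -> (-1.6,0) [heading=180, draw]
LT 90: heading 180 -> 270
LT 90: heading 270 -> 0
FD 2.5: (-1.6,0) -> (0.9,0) [heading=0, draw]
LT 145: heading 0 -> 145
RT 180: heading 145 -> 325
BK 7.5: (0.9,0) -> (-5.244,4.302) [heading=325, draw]
RT 90: heading 325 -> 235
FD 4.4: (-5.244,4.302) -> (-7.767,0.698) [heading=235, draw]
FD 12.1: (-7.767,0.698) -> (-14.708,-9.214) [heading=235, draw]
Final: pos=(-14.708,-9.214), heading=235, 6 segment(s) drawn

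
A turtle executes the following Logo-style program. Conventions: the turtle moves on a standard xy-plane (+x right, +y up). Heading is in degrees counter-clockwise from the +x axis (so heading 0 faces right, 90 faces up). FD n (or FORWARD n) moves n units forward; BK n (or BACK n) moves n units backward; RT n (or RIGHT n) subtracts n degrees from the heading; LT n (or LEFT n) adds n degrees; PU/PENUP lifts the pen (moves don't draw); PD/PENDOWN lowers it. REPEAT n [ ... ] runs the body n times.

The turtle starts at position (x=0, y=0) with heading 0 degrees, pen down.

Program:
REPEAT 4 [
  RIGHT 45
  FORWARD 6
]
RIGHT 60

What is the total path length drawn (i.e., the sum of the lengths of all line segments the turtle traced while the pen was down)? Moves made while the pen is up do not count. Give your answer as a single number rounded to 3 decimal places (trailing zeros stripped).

Executing turtle program step by step:
Start: pos=(0,0), heading=0, pen down
REPEAT 4 [
  -- iteration 1/4 --
  RT 45: heading 0 -> 315
  FD 6: (0,0) -> (4.243,-4.243) [heading=315, draw]
  -- iteration 2/4 --
  RT 45: heading 315 -> 270
  FD 6: (4.243,-4.243) -> (4.243,-10.243) [heading=270, draw]
  -- iteration 3/4 --
  RT 45: heading 270 -> 225
  FD 6: (4.243,-10.243) -> (0,-14.485) [heading=225, draw]
  -- iteration 4/4 --
  RT 45: heading 225 -> 180
  FD 6: (0,-14.485) -> (-6,-14.485) [heading=180, draw]
]
RT 60: heading 180 -> 120
Final: pos=(-6,-14.485), heading=120, 4 segment(s) drawn

Segment lengths:
  seg 1: (0,0) -> (4.243,-4.243), length = 6
  seg 2: (4.243,-4.243) -> (4.243,-10.243), length = 6
  seg 3: (4.243,-10.243) -> (0,-14.485), length = 6
  seg 4: (0,-14.485) -> (-6,-14.485), length = 6
Total = 24

Answer: 24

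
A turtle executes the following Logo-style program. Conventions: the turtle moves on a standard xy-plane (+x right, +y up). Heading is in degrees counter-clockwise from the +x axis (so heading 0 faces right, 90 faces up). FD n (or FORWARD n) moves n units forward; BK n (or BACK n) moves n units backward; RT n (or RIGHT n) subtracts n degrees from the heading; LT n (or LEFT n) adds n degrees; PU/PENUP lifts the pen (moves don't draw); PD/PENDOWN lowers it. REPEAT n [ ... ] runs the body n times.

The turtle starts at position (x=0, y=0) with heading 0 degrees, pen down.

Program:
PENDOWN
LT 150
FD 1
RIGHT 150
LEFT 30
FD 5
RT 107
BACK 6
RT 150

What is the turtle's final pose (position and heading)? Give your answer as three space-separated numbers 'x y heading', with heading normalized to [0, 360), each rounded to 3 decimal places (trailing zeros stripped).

Executing turtle program step by step:
Start: pos=(0,0), heading=0, pen down
PD: pen down
LT 150: heading 0 -> 150
FD 1: (0,0) -> (-0.866,0.5) [heading=150, draw]
RT 150: heading 150 -> 0
LT 30: heading 0 -> 30
FD 5: (-0.866,0.5) -> (3.464,3) [heading=30, draw]
RT 107: heading 30 -> 283
BK 6: (3.464,3) -> (2.114,8.846) [heading=283, draw]
RT 150: heading 283 -> 133
Final: pos=(2.114,8.846), heading=133, 3 segment(s) drawn

Answer: 2.114 8.846 133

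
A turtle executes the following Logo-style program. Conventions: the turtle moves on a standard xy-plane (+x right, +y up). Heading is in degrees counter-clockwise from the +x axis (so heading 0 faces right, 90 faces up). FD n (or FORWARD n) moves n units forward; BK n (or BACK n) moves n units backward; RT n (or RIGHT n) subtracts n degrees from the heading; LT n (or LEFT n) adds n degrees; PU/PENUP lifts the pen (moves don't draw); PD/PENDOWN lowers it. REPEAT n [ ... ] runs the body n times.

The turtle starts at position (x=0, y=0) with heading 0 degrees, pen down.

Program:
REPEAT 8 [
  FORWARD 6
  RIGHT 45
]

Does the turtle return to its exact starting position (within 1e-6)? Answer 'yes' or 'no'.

Executing turtle program step by step:
Start: pos=(0,0), heading=0, pen down
REPEAT 8 [
  -- iteration 1/8 --
  FD 6: (0,0) -> (6,0) [heading=0, draw]
  RT 45: heading 0 -> 315
  -- iteration 2/8 --
  FD 6: (6,0) -> (10.243,-4.243) [heading=315, draw]
  RT 45: heading 315 -> 270
  -- iteration 3/8 --
  FD 6: (10.243,-4.243) -> (10.243,-10.243) [heading=270, draw]
  RT 45: heading 270 -> 225
  -- iteration 4/8 --
  FD 6: (10.243,-10.243) -> (6,-14.485) [heading=225, draw]
  RT 45: heading 225 -> 180
  -- iteration 5/8 --
  FD 6: (6,-14.485) -> (0,-14.485) [heading=180, draw]
  RT 45: heading 180 -> 135
  -- iteration 6/8 --
  FD 6: (0,-14.485) -> (-4.243,-10.243) [heading=135, draw]
  RT 45: heading 135 -> 90
  -- iteration 7/8 --
  FD 6: (-4.243,-10.243) -> (-4.243,-4.243) [heading=90, draw]
  RT 45: heading 90 -> 45
  -- iteration 8/8 --
  FD 6: (-4.243,-4.243) -> (0,0) [heading=45, draw]
  RT 45: heading 45 -> 0
]
Final: pos=(0,0), heading=0, 8 segment(s) drawn

Start position: (0, 0)
Final position: (0, 0)
Distance = 0; < 1e-6 -> CLOSED

Answer: yes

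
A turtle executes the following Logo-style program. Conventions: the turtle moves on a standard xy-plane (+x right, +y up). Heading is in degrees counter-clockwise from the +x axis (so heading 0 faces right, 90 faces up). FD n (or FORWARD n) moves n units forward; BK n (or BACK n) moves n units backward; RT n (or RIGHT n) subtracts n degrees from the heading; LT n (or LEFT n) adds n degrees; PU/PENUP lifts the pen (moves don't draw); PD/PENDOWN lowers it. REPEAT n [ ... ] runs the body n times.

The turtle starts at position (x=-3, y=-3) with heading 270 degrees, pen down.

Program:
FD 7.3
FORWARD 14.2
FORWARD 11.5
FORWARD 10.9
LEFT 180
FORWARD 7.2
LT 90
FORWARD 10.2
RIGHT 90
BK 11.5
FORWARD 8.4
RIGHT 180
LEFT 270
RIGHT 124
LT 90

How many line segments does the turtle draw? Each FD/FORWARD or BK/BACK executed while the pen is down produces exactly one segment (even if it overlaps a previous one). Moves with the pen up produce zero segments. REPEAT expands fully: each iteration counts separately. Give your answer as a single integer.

Answer: 8

Derivation:
Executing turtle program step by step:
Start: pos=(-3,-3), heading=270, pen down
FD 7.3: (-3,-3) -> (-3,-10.3) [heading=270, draw]
FD 14.2: (-3,-10.3) -> (-3,-24.5) [heading=270, draw]
FD 11.5: (-3,-24.5) -> (-3,-36) [heading=270, draw]
FD 10.9: (-3,-36) -> (-3,-46.9) [heading=270, draw]
LT 180: heading 270 -> 90
FD 7.2: (-3,-46.9) -> (-3,-39.7) [heading=90, draw]
LT 90: heading 90 -> 180
FD 10.2: (-3,-39.7) -> (-13.2,-39.7) [heading=180, draw]
RT 90: heading 180 -> 90
BK 11.5: (-13.2,-39.7) -> (-13.2,-51.2) [heading=90, draw]
FD 8.4: (-13.2,-51.2) -> (-13.2,-42.8) [heading=90, draw]
RT 180: heading 90 -> 270
LT 270: heading 270 -> 180
RT 124: heading 180 -> 56
LT 90: heading 56 -> 146
Final: pos=(-13.2,-42.8), heading=146, 8 segment(s) drawn
Segments drawn: 8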